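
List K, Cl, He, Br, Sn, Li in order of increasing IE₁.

K < Li < Sn < Br < Cl < He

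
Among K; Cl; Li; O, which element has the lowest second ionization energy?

IE_2 is the cost of taking one more electron from the +1 cation: K⁺ is the bare [Ar] core; Cl⁺ still has 6 valence electrons; Li⁺ is the bare [He] core; O⁺ still has 5 valence electrons.
Usually core removal costs more than valence removal, but here the competition is close: a tightly held n=2 valence electron can cost more to remove than an n=3 core electron, so the actual values have to decide it.
Valence configurations: Cl⁺ [Ne]3s²3p⁴, O⁺ [He]2s²2p³.
The numbers (kJ/mol): K 3052, Cl 2298, Li 7298, O 3388.
Putting it together, IE_2: Cl < K < O < Li.

Cl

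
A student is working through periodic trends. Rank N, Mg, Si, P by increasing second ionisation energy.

Mg, Si, P, N

The second ionization energy removes an electron from the +1 ion. For each element: N⁺ still has 4 valence electrons; Mg⁺ still has 1 valence electron; Si⁺ still has 3 valence electrons; P⁺ still has 4 valence electrons.
All are still removing valence electrons, so compare the +1 ions as you would atoms: IE_2 generally rises across a period (higher Z_eff) and falls down a group (larger shell), subject to the usual subshell exceptions.
Valence configurations: N⁺ [He]2s²2p², Mg⁺ [Ne]3s¹, Si⁺ [Ne]3s²3p¹, P⁺ [Ne]3s²3p².
Tabulated IE_2 (kJ/mol): N 2856, Mg 1451, Si 1577, P 1907.
So the second ionization energies run Mg < Si < P < N.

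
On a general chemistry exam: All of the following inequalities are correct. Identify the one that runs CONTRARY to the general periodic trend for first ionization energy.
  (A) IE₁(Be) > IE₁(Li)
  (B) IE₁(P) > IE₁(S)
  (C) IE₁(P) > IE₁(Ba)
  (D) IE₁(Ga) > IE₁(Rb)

(B)

The general trend: first ionization energy increases across a period and decreases down a group.
(A) Be (period 2, group 2) vs Li (period 2, group 1): the stated order agrees with the simple trend.
(B) P (period 3, group 15) vs S (period 3, group 16): the stated order contradicts the simple trend.
(C) P (period 3, group 15) vs Ba (period 6, group 2): the stated order agrees with the simple trend.
(D) Ga (period 4, group 13) vs Rb (period 5, group 1): the stated order agrees with the simple trend.
The exception is (B): S (3p⁴) ionizes more easily than half-filled P (3p³) because the paired 3p electron in S is pushed out by e⁻–e⁻ repulsion.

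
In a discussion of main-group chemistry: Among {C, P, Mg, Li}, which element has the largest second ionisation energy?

Li

The second ionization energy removes an electron from the +1 ion. For each element: C⁺ still has 3 valence electrons; P⁺ still has 4 valence electrons; Mg⁺ still has 1 valence electron; Li⁺ is the bare [He] core.
Breaking into a closed-shell core is much more expensive than removing a leftover valence electron — Li has the largest IE_2 here.
Valence configurations: C⁺ [He]2s²2p¹, P⁺ [Ne]3s²3p², Mg⁺ [Ne]3s¹.
Approximate IE_2 values (kJ/mol): C 2353, P 1907, Mg 1451, Li 7298.
So the second ionization energies run Mg < P < C < Li.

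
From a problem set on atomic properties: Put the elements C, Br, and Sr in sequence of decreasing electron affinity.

Br > C > Sr

C is in period 2, group 14; Br is in period 4, group 17; Sr is in period 5, group 2.
Adding an electron releases more energy for atoms nearer the top right (short of the noble gases).
Neither a single period nor a single group — weigh both effects.
C > Sr: both effects reinforce here, so C is clearly the higher of the two.
Br > C: the two effects oppose for this pair; the across-period effect wins (325 vs 122 kJ/mol).
Tabulated electron affinity (kJ/mol): C 122, Br 325, Sr 5.
So from highest to lowest: Br > C > Sr.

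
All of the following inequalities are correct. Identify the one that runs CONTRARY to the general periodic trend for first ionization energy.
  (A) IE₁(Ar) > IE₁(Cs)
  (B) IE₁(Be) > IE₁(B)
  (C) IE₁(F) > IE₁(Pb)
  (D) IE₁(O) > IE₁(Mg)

(B)

The general trend: first ionization energy increases across a period and decreases down a group.
(A) Ar (period 3, group 18) vs Cs (period 6, group 1): the stated order agrees with the simple trend.
(B) Be (period 2, group 2) vs B (period 2, group 13): the stated order contradicts the simple trend.
(C) F (period 2, group 17) vs Pb (period 6, group 14): the stated order agrees with the simple trend.
(D) O (period 2, group 16) vs Mg (period 3, group 2): the stated order agrees with the simple trend.
The exception is (B): removing B's lone 2p electron is easier than breaking Be's filled 2s².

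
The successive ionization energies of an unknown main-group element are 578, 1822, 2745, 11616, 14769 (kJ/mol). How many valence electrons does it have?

Look for the largest jump between consecutive ionization energies: IE4/IE3 ≈ 4.2, far larger than any earlier ratio.
That jump marks the point where a core electron is being removed. So the atom has 3 valence electrons.

3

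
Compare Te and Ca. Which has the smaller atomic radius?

Te

Ca is in period 4, group 2; Te is in period 5, group 16.
Across a period the added protons contract the valence shell; down a group each new principal shell makes the atom larger.
These span different periods and groups, so the two trends combine.
Ca > Te: period and group pull opposite ways; the across-period shift dominates (171 vs 136 pm).
Tabulated atomic radius (pm): Ca 171, Te 136.
So Te has the smaller atomic radius (Te < Ca).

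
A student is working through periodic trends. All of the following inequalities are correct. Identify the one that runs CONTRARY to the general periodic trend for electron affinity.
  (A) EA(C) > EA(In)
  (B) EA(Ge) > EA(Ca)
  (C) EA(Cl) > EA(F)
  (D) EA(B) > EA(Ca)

The general trend: electron affinity increases across a period and decreases down a group.
(A) C (period 2, group 14) vs In (period 5, group 13): the stated order agrees with the simple trend.
(B) Ge (period 4, group 14) vs Ca (period 4, group 2): the stated order agrees with the simple trend.
(C) Cl (period 3, group 17) vs F (period 2, group 17): the stated order contradicts the simple trend.
(D) B (period 2, group 13) vs Ca (period 4, group 2): the stated order agrees with the simple trend.
The exception is (C): F's small 2p subshell makes the incoming electron feel strong e⁻–e⁻ repulsion, so Cl actually releases more energy on gaining an electron.

(C)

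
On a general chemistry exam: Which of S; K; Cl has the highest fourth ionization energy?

After 3 electrons have been removed, what remains? S³⁺ still has 3 valence electrons; K³⁺ is already 2 electrons into the core; Cl³⁺ still has 4 valence electrons.
Breaking into a closed-shell core is much more expensive than removing a leftover valence electron — K has the largest IE_4 here.
Valence configurations: S³⁺ [Ne]3s²3p¹, Cl³⁺ [Ne]3s²3p².
Tabulated IE_4 (kJ/mol): S 4556, K 5877, Cl 5159.
Hence IE_4: S < Cl < K.

K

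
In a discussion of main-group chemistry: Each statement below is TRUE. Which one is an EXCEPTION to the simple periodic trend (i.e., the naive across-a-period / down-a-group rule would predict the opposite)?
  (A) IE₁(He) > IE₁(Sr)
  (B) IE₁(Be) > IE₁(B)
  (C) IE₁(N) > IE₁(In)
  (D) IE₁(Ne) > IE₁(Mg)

(B)

The general trend: IE₁ increases across a period and decreases down a group.
(A) He (period 1, group 18) vs Sr (period 5, group 2): the stated order agrees with the simple trend.
(B) Be (period 2, group 2) vs B (period 2, group 13): the stated order contradicts the simple trend.
(C) N (period 2, group 15) vs In (period 5, group 13): the stated order agrees with the simple trend.
(D) Ne (period 2, group 18) vs Mg (period 3, group 2): the stated order agrees with the simple trend.
The exception is (B): removing B's lone 2p electron is easier than breaking Be's filled 2s².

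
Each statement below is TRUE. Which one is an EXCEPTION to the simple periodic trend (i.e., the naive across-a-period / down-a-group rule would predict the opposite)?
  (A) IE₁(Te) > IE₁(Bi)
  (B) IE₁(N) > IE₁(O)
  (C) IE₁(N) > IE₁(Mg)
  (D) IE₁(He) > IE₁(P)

(B)

The general trend: first ionisation energy increases across a period and decreases down a group.
(A) Te (period 5, group 16) vs Bi (period 6, group 15): the stated order agrees with the simple trend.
(B) N (period 2, group 15) vs O (period 2, group 16): the stated order contradicts the simple trend.
(C) N (period 2, group 15) vs Mg (period 3, group 2): the stated order agrees with the simple trend.
(D) He (period 1, group 18) vs P (period 3, group 15): the stated order agrees with the simple trend.
The exception is (B): pairing an electron in O's 2p⁴ costs repulsion energy, so O ionizes more easily than half-filled N (2p³).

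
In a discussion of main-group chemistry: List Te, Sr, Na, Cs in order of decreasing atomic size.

Na is in period 3, group 1; Sr is in period 5, group 2; Te is in period 5, group 16; Cs is in period 6, group 1.
Moving right in a period, electrons are added to the same shell under a stronger nuclear pull, so atoms get smaller; moving down, a new shell is opened and atoms get larger.
These span different periods and groups, so the two trends combine.
Na > Te: period and group pull opposite ways; the across-period shift dominates (155 vs 136 pm).
Sr > Na: period and group pull opposite ways; the down-group shift dominates (185 vs 155 pm).
Cs > Sr: both effects reinforce here, so Cs is clearly the larger of the two.
Approximate values (pm): Na 155, Sr 185, Te 136, Cs 232.
So from largest to smallest: Cs > Sr > Na > Te.

Cs > Sr > Na > Te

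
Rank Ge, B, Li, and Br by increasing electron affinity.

B < Li < Ge < Br

EA tends to increase across a period and decrease down a group, though the pattern is less regular than for IE or radius.
Neither a single period nor a single group — weigh both effects.
Li > B: this pair runs against the simple trend — see the exception note.
Ge > Li: period and group pull opposite ways; the across-period shift dominates (119 vs 60 kJ/mol).
Br > Ge: both are in period 4; the period trend gives Br the larger value.
Note the exception: Li has a higher electron affinity than B, contrary to the simple trend — B's ns²np¹ configuration gives only a small electron affinity — the sparsely filled np subshell binds an added electron weakly.
Approximate values (kJ/mol): Li 60, B 27, Ge 119, Br 325.
So from lowest to highest: B < Li < Ge < Br.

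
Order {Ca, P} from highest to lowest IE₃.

The third ionization energy removes an electron from the +2 ion. For each element: Ca²⁺ is the bare [Ar] core; P²⁺ still has 3 valence electrons.
Core electrons are held far more tightly than valence electrons, so Ca tops the IE_3 order.
The numbers (kJ/mol): Ca 4912, P 2914.
Hence IE_3: P < Ca.

Ca > P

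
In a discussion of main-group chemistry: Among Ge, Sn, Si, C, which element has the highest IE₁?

C is in period 2, group 14; Si is in period 3, group 14; Ge is in period 4, group 14; Sn is in period 5, group 14.
First ionization energy rises across a period (greater Z_eff holds electrons more tightly) and falls down a group (valence electrons are farther from the nucleus).
All are in group 14, so first ionization energy increases up the group.
The highest IE₁ among these belongs to C.

C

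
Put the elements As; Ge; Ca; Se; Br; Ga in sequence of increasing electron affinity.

Ca is in period 4, group 2; Ga is in period 4, group 13; Ge is in period 4, group 14; As is in period 4, group 15; Se is in period 4, group 16; Br is in period 4, group 17.
Adding an electron releases more energy for atoms nearer the top right (short of the noble gases).
All lie in period 4; the across-period trend (electron affinity increases left to right) applies, with the exception below.
Note the exception: Ge has a higher electron affinity than As, contrary to the simple trend — adding an electron to As's half-filled 4p³ is unfavourable, so Ge (4p²) has the more exothermic EA.
Approximate values (kJ/mol): Ca 2, Ga 29, Ge 119, As 78, Se 195, Br 325.
So from lowest to highest: Ca < Ga < As < Ge < Se < Br.

Ca < Ga < As < Ge < Se < Br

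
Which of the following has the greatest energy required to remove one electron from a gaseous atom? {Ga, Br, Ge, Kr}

Kr

Ga is in period 4, group 13; Ge is in period 4, group 14; Br is in period 4, group 17; Kr is in period 4, group 18.
Removing the outermost electron gets harder across a period and easier down a group.
All lie in period 4, so first ionization energy increases left to right.
The greatest energy required to remove one electron from a gaseous atom among these belongs to Kr.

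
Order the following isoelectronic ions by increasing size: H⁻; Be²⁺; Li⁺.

All of these have 2 electrons, so size is governed by nuclear charge alone: the more protons, the stronger the pull on the same electron cloud, and the smaller the ion.
Nuclear charges: Be²⁺ (Z=4), Li⁺ (Z=3), H⁻ (Z=1).
Smallest to largest: Be²⁺ < Li⁺ < H⁻.

Be²⁺ < Li⁺ < H⁻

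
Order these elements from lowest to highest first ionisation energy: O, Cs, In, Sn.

Cs, In, Sn, O

O is in period 2, group 16; In is in period 5, group 13; Sn is in period 5, group 14; Cs is in period 6, group 1.
First ionization energy rises across a period (greater Z_eff holds electrons more tightly) and falls down a group (valence electrons are farther from the nucleus).
Neither a single period nor a single group — weigh both effects.
In > Cs: relative to Cs, both the across-period and down-group shifts push In's first ionization energy up.
Sn > In: Sn lies to the right of In in period 5, so the across-period effect alone puts Sn higher.
O > Sn: both effects reinforce here, so O is clearly the higher of the two.
For reference (kJ/mol): O 1314, In 558, Sn 709, Cs 376.
So from lowest to highest: Cs < In < Sn < O.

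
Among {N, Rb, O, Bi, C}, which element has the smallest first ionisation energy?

C is in period 2, group 14; N is in period 2, group 15; O is in period 2, group 16; Rb is in period 5, group 1; Bi is in period 6, group 15.
First ionization energy rises across a period (greater Z_eff holds electrons more tightly) and falls down a group (valence electrons are farther from the nucleus).
Neither a single period nor a single group — weigh both effects.
Bi > Rb: the two effects oppose for this pair; the across-period effect wins (703 vs 403 kJ/mol).
C > Bi: the two effects oppose for this pair; the down-group effect wins (1086 vs 703 kJ/mol).
O > C: O lies to the right of C in period 2, so the across-period effect alone puts O higher.
N > O: this pair runs against the simple trend — see the exception note.
Note the exception: N has a higher first ionization energy than O, contrary to the simple trend — pairing an electron in O's 2p⁴ costs repulsion energy, so O ionizes more easily than half-filled N (2p³).
For reference (kJ/mol): C 1086, N 1402, O 1314, Rb 403, Bi 703.
The smallest first ionisation energy among these belongs to Rb.

Rb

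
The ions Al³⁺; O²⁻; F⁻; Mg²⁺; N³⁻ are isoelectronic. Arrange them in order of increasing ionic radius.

All of these have 10 electrons, so size is governed by nuclear charge alone: the more protons, the stronger the pull on the same electron cloud, and the smaller the ion.
Nuclear charges: Al³⁺ (Z=13), Mg²⁺ (Z=12), F⁻ (Z=9), O²⁻ (Z=8), N³⁻ (Z=7).
Smallest to largest: Al³⁺ < Mg²⁺ < F⁻ < O²⁻ < N³⁻.

Al³⁺, Mg²⁺, F⁻, O²⁻, N³⁻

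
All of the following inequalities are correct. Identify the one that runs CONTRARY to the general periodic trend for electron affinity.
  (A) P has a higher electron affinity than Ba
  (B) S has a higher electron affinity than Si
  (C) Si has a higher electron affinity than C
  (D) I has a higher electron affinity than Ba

The general trend: electron affinity increases across a period and decreases down a group.
(A) P (period 3, group 15) vs Ba (period 6, group 2): the stated order agrees with the simple trend.
(B) S (period 3, group 16) vs Si (period 3, group 14): the stated order agrees with the simple trend.
(C) Si (period 3, group 14) vs C (period 2, group 14): the stated order contradicts the simple trend.
(D) I (period 5, group 17) vs Ba (period 6, group 2): the stated order agrees with the simple trend.
The exception is (C): Si's larger, more diffuse 3p orbitals accept an added electron slightly more readily than C's compact 2p.

(C)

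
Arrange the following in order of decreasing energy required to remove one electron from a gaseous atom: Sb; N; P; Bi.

N > P > Sb > Bi

N is in period 2, group 15; P is in period 3, group 15; Sb is in period 5, group 15; Bi is in period 6, group 15.
Removing the outermost electron gets harder across a period and easier down a group.
All are in group 15, so first ionization energy increases up the group.
So from highest to lowest: N > P > Sb > Bi.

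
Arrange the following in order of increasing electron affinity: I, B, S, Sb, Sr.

Sr < B < Sb < S < I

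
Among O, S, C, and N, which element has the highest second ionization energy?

The second ionization energy removes an electron from the +1 ion. For each element: O⁺ still has 5 valence electrons; S⁺ still has 5 valence electrons; C⁺ still has 3 valence electrons; N⁺ still has 4 valence electrons.
All are still removing valence electrons, so compare the +1 ions as you would atoms: IE_2 generally rises across a period (higher Z_eff) and falls down a group (larger shell), subject to the usual subshell exceptions.
Valence configurations: O⁺ [He]2s²2p³, S⁺ [Ne]3s²3p³, C⁺ [He]2s²2p¹, N⁺ [He]2s²2p².
The numbers (kJ/mol): O 3388, S 2252, C 2353, N 2856.
Hence IE_2: S < C < N < O.

O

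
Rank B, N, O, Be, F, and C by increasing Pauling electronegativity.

Be is in period 2, group 2; B is in period 2, group 13; C is in period 2, group 14; N is in period 2, group 15; O is in period 2, group 16; F is in period 2, group 17.
Atoms toward the upper right of the periodic table pull bonding electrons most strongly.
All lie in period 2, so electronegativity increases left to right.
So from lowest to highest: Be < B < C < N < O < F.

Be, B, C, N, O, F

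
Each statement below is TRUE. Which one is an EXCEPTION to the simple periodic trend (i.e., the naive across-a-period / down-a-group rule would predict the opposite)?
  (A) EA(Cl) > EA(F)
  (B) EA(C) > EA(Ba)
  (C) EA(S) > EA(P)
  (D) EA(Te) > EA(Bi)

The general trend: electron affinity increases across a period and decreases down a group.
(A) Cl (period 3, group 17) vs F (period 2, group 17): the stated order contradicts the simple trend.
(B) C (period 2, group 14) vs Ba (period 6, group 2): the stated order agrees with the simple trend.
(C) S (period 3, group 16) vs P (period 3, group 15): the stated order agrees with the simple trend.
(D) Te (period 5, group 16) vs Bi (period 6, group 15): the stated order agrees with the simple trend.
The exception is (A): F's small 2p subshell makes the incoming electron feel strong e⁻–e⁻ repulsion, so Cl actually releases more energy on gaining an electron.

(A)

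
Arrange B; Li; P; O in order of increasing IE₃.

P < B < O < Li

After 2 electrons have been removed, what remains? B²⁺ still has 1 valence electron; Li²⁺ is already 1 electron into the core; P²⁺ still has 3 valence electrons; O²⁺ still has 4 valence electrons.
Pulling an electron out of a noble-gas core costs far more than removing a remaining valence electron, so Li sits at the high end of IE_3.
Valence configurations: B²⁺ [He]2s¹, P²⁺ [Ne]3s²3p¹, O²⁺ [He]2s²2p².
The numbers (kJ/mol): B 3660, Li 11815, P 2914, O 5300.
Putting it together, IE_3: P < B < O < Li.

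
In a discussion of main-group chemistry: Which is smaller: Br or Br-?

Forming Br- adds 1 electron to Br. More electron–electron repulsion in the same shell, with unchanged nuclear charge, lets the cloud expand.
An anion is larger than its parent atom: Br- > Br.

Br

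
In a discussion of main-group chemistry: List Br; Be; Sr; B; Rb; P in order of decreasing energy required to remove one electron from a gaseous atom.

Br > P > Be > B > Sr > Rb

Removing the outermost electron gets harder across a period and easier down a group.
Here both period and group differ, so the two effects have to be weighed against each other.
Sr > Rb: Sr lies to the right of Rb in period 5, so the across-period effect alone puts Sr higher.
B > Sr: both effects reinforce here, so B is clearly the higher of the two.
Be > B: this pair runs against the simple trend — see the exception note.
P > Be: the two effects oppose for this pair; the across-period effect wins (1012 vs 900 kJ/mol).
Br > P: the two effects oppose for this pair; the across-period effect wins (1140 vs 1012 kJ/mol).
Note the exception: Be has a higher first ionization energy than B, contrary to the simple trend — removing B's lone 2p electron is easier than breaking Be's filled 2s².
For reference (kJ/mol): Be 900, B 801, P 1012, Br 1140, Rb 403, Sr 550.
So from highest to lowest: Br > P > Be > B > Sr > Rb.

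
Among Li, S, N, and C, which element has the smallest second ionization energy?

S

IE_2 is the cost of taking one more electron from the +1 cation: Li⁺ is the bare [He] core; S⁺ still has 5 valence electrons; N⁺ still has 4 valence electrons; C⁺ still has 3 valence electrons.
Core electrons are held far more tightly than valence electrons, so Li tops the IE_2 order.
Valence configurations: S⁺ [Ne]3s²3p³, N⁺ [He]2s²2p², C⁺ [He]2s²2p¹.
Approximate IE_2 values (kJ/mol): Li 7298, S 2252, N 2856, C 2353.
Overall IE_2 order: S < C < N < Li.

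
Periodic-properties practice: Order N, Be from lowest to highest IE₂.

Be, N

IE_2 is the cost of taking one more electron from the +1 cation: N⁺ still has 4 valence electrons; Be⁺ still has 1 valence electron.
All are still removing valence electrons, so compare the +1 ions as you would atoms: IE_2 generally rises across a period (higher Z_eff) and falls down a group (larger shell), subject to the usual subshell exceptions.
Valence configurations: N⁺ [He]2s²2p², Be⁺ [He]2s¹.
Approximate IE_2 values (kJ/mol): N 2856, Be 1757.
So the second ionization energies run Be < N.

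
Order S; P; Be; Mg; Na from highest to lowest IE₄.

Be > Mg > Na > P > S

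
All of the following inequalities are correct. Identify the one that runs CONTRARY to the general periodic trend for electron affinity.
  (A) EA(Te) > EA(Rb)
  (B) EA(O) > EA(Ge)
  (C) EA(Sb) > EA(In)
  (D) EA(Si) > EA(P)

(D)

The general trend: electron affinity increases across a period and decreases down a group.
(A) Te (period 5, group 16) vs Rb (period 5, group 1): the stated order agrees with the simple trend.
(B) O (period 2, group 16) vs Ge (period 4, group 14): the stated order agrees with the simple trend.
(C) Sb (period 5, group 15) vs In (period 5, group 13): the stated order agrees with the simple trend.
(D) Si (period 3, group 14) vs P (period 3, group 15): the stated order contradicts the simple trend.
The exception is (D): adding an electron to P's half-filled 3p³ is unfavourable, so Si (3p²) has the more exothermic EA.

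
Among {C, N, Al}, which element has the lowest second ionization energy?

After 1 electron has been removed, what remains? C⁺ still has 3 valence electrons; N⁺ still has 4 valence electrons; Al⁺ still has 2 valence electrons.
All are still removing valence electrons, so compare the +1 ions as you would atoms: IE_2 generally rises across a period (higher Z_eff) and falls down a group (larger shell), subject to the usual subshell exceptions.
Valence configurations: C⁺ [He]2s²2p¹, N⁺ [He]2s²2p², Al⁺ [Ne]3s².
Approximate IE_2 values (kJ/mol): C 2353, N 2856, Al 1817.
So the second ionization energies run Al < C < N.

Al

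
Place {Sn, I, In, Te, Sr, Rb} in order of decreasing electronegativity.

EN rises left→right (higher Z_eff, smaller atoms) and falls top→bottom (larger, more shielded atoms).
All lie in period 5, so electronegativity increases left to right.
So from highest to lowest: I > Te > Sn > In > Sr > Rb.

I, Te, Sn, In, Sr, Rb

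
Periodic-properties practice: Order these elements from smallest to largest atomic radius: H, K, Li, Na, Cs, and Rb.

H is in period 1, group 1; Li is in period 2, group 1; Na is in period 3, group 1; K is in period 4, group 1; Rb is in period 5, group 1; Cs is in period 6, group 1.
Atomic radius shrinks across a period as nuclear charge pulls the same shell inward, and grows down a group as new shells are added.
All are in group 1, so atomic radius increases down the group.
So from smallest to largest: H < Li < Na < K < Rb < Cs.

H < Li < Na < K < Rb < Cs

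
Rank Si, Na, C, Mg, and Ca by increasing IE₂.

Ca < Mg < Si < C < Na

Consider each +1 ion: Si⁺ still has 3 valence electrons; Na⁺ is the bare [Ne] core; C⁺ still has 3 valence electrons; Mg⁺ still has 1 valence electron; Ca⁺ still has 1 valence electron.
Pulling an electron out of a noble-gas core costs far more than removing a remaining valence electron, so Na sits at the high end of IE_2.
Valence configurations: Si⁺ [Ne]3s²3p¹, C⁺ [He]2s²2p¹, Mg⁺ [Ne]3s¹, Ca⁺ [Ar]4s¹.
Approximate IE_2 values (kJ/mol): Si 1577, Na 4562, C 2353, Mg 1451, Ca 1145.
Overall IE_2 order: Ca < Mg < Si < C < Na.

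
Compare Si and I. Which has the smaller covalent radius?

Si is in period 3, group 14; I is in period 5, group 17.
Radius decreases left→right (rising Z_eff, same n) and increases top→bottom (higher n).
Here both period and group differ, so the two effects have to be weighed against each other.
I > Si: period and group pull opposite ways; the down-group shift dominates (133 vs 116 pm).
For reference (pm): Si 116, I 133.
So Si has the smaller covalent radius (Si < I).

Si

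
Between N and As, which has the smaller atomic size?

N is in period 2, group 15; As is in period 4, group 15.
Radius decreases left→right (rising Z_eff, same n) and increases top→bottom (higher n).
All are in group 15, so atomic radius increases down the group.
So N has the smaller atomic size (N < As).

N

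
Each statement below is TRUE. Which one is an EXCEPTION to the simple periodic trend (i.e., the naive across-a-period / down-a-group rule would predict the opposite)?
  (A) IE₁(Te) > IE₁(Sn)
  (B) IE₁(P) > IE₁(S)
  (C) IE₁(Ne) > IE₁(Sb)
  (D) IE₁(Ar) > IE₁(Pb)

(B)

The general trend: IE₁ increases across a period and decreases down a group.
(A) Te (period 5, group 16) vs Sn (period 5, group 14): the stated order agrees with the simple trend.
(B) P (period 3, group 15) vs S (period 3, group 16): the stated order contradicts the simple trend.
(C) Ne (period 2, group 18) vs Sb (period 5, group 15): the stated order agrees with the simple trend.
(D) Ar (period 3, group 18) vs Pb (period 6, group 14): the stated order agrees with the simple trend.
The exception is (B): S (3p⁴) ionizes more easily than half-filled P (3p³) because the paired 3p electron in S is pushed out by e⁻–e⁻ repulsion.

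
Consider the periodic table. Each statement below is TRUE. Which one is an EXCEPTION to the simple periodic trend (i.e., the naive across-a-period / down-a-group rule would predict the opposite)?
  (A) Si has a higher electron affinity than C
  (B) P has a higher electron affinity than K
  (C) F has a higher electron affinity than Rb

The general trend: electron affinity increases across a period and decreases down a group.
(A) Si (period 3, group 14) vs C (period 2, group 14): the stated order contradicts the simple trend.
(B) P (period 3, group 15) vs K (period 4, group 1): the stated order agrees with the simple trend.
(C) F (period 2, group 17) vs Rb (period 5, group 1): the stated order agrees with the simple trend.
The exception is (A): Si's larger, more diffuse 3p orbitals accept an added electron slightly more readily than C's compact 2p.

(A)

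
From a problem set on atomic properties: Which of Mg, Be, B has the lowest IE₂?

Mg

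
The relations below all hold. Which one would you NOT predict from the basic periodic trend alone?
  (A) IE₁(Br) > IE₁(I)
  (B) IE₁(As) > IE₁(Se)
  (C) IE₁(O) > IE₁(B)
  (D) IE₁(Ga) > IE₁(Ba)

(B)

The general trend: first ionisation energy increases across a period and decreases down a group.
(A) Br (period 4, group 17) vs I (period 5, group 17): the stated order agrees with the simple trend.
(B) As (period 4, group 15) vs Se (period 4, group 16): the stated order contradicts the simple trend.
(C) O (period 2, group 16) vs B (period 2, group 13): the stated order agrees with the simple trend.
(D) Ga (period 4, group 13) vs Ba (period 6, group 2): the stated order agrees with the simple trend.
The exception is (B): Se (4p⁴) ionizes more easily than half-filled As (4p³).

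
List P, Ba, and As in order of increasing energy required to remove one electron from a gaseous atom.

Ba, As, P

IE₁ increases left→right with effective nuclear charge and decreases top→bottom as the valence shell moves farther out.
Here both period and group differ, so the two effects have to be weighed against each other.
As > Ba: both effects reinforce here, so As is clearly the higher of the two.
P > As: P sits above As in group 15, so the down-group effect alone puts P higher.
Tabulated first ionization energy (kJ/mol): P 1012, As 947, Ba 503.
So from lowest to highest: Ba < As < P.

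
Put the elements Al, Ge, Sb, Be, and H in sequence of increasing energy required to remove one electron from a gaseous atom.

Al, Ge, Sb, Be, H

H is in period 1, group 1; Be is in period 2, group 2; Al is in period 3, group 13; Ge is in period 4, group 14; Sb is in period 5, group 15.
First ionization energy rises across a period (greater Z_eff holds electrons more tightly) and falls down a group (valence electrons are farther from the nucleus).
A diagonal step moves right (one effect) and down (the opposite effect) at once.
Ge > Al: period and group pull opposite ways; the across-period shift dominates (762 vs 578 kJ/mol).
Sb > Ge: period and group pull opposite ways; the across-period shift dominates (831 vs 762 kJ/mol).
Be > Sb: period and group pull opposite ways; the down-group shift dominates (900 vs 831 kJ/mol).
H > Be: the two effects oppose for this pair; the down-group effect wins (1312 vs 900 kJ/mol).
For reference (kJ/mol): H 1312, Be 900, Al 578, Ge 762, Sb 831.
So from lowest to highest: Al < Ge < Sb < Be < H.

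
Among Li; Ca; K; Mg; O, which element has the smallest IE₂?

Ca

After 1 electron has been removed, what remains? Li⁺ is the bare [He] core; Ca⁺ still has 1 valence electron; K⁺ is the bare [Ar] core; Mg⁺ still has 1 valence electron; O⁺ still has 5 valence electrons.
Usually core removal costs more than valence removal, but here the competition is close: a tightly held n=2 valence electron can cost more to remove than an n=3 core electron, so the actual values have to decide it.
Valence configurations: Ca⁺ [Ar]4s¹, Mg⁺ [Ne]3s¹, O⁺ [He]2s²2p³.
The numbers (kJ/mol): Li 7298, Ca 1145, K 3052, Mg 1451, O 3388.
Overall IE_2 order: Ca < Mg < K < O < Li.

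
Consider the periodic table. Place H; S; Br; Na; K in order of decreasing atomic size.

Radius decreases left→right (rising Z_eff, same n) and increases top→bottom (higher n).
Here both period and group differ, so the two effects have to be weighed against each other.
S > H: the two effects oppose for this pair; the down-group effect wins (103 vs 32 pm).
Br > S: period and group pull opposite ways; the down-group shift dominates (114 vs 103 pm).
Na > Br: the two effects oppose for this pair; the across-period effect wins (155 vs 114 pm).
K > Na: they share group 1; the group trend gives K the larger value.
For reference (pm): H 32, Na 155, S 103, K 196, Br 114.
So from largest to smallest: K > Na > Br > S > H.

K, Na, Br, S, H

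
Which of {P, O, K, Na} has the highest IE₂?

Na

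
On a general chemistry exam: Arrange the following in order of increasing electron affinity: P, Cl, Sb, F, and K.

K < P < Sb < F < Cl

F is in period 2, group 17; P is in period 3, group 15; Cl is in period 3, group 17; K is in period 4, group 1; Sb is in period 5, group 15.
Adding an electron releases more energy for atoms nearer the top right (short of the noble gases).
Here both period and group differ, so the two effects have to be weighed against each other.
P > K: relative to K, both the across-period and down-group shifts push P's electron affinity up.
Sb > P: this pair runs against the simple trend — see the exception note.
F > Sb: both effects reinforce here, so F is clearly the higher of the two.
Cl > F: this pair runs against the simple trend — see the exception note.
Note the exception: Sb has a higher electron affinity than P, contrary to the simple trend — both are half-filled np³, but the pairing/repulsion penalty for the added electron shrinks as the p orbitals become larger and more diffuse down the group, and for Sb that outweighs the weaker nuclear attraction.
Note the exception: Cl has a higher electron affinity than F, contrary to the simple trend — F's small 2p subshell makes the incoming electron feel strong e⁻–e⁻ repulsion, so Cl actually releases more energy on gaining an electron.
For reference (kJ/mol): F 328, P 72, Cl 349, K 48, Sb 103.
So from lowest to highest: K < P < Sb < F < Cl.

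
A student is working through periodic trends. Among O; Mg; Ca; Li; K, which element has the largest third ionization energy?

The third ionization energy removes an electron from the +2 ion. For each element: O²⁺ still has 4 valence electrons; Mg²⁺ is the bare [Ne] core; Ca²⁺ is the bare [Ar] core; Li²⁺ is already 1 electron into the core; K²⁺ is already 1 electron into the core.
Usually core removal costs more than valence removal, but here the competition is close: a tightly held n=2 valence electron can cost more to remove than an n=3 core electron, so the actual values have to decide it.
Tabulated IE_3 (kJ/mol): O 5300, Mg 7733, Ca 4912, Li 11815, K 4420.
So the third ionization energies run K < Ca < O < Mg < Li.

Li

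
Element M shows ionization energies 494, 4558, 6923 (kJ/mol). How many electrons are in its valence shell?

1

Look for the largest jump between consecutive ionization energies: IE2/IE1 ≈ 9.2, far larger than any earlier ratio.
That jump marks the point where a core electron is being removed. So the atom has 1 valence electron.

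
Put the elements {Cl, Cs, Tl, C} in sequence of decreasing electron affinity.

Atoms with high Z_eff and room in the valence shell (especially the halogens) have the most exothermic electron affinities.
Here both period and group differ, so the two effects have to be weighed against each other.
Cs > Tl: this pair runs against the simple trend — see the exception note.
C > Cs: relative to Cs, both the across-period and down-group shifts push C's electron affinity up.
Cl > C: period and group pull opposite ways; the across-period shift dominates (349 vs 122 kJ/mol).
Note the exception: Cs has a higher electron affinity than Tl, contrary to the simple trend — Tl's ns²np¹ configuration gives only a small electron affinity — the sparsely filled np subshell binds an added electron weakly.
For reference (kJ/mol): C 122, Cl 349, Cs 46, Tl 19.
So from highest to lowest: Cl > C > Cs > Tl.

Cl, C, Cs, Tl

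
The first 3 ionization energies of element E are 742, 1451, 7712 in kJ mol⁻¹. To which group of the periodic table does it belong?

Group 2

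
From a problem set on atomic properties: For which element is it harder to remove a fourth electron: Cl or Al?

IE_4 is the cost of taking one more electron from the +3 cation: Cl³⁺ still has 4 valence electrons; Al³⁺ is the bare [Ne] core.
Core electrons are held far more tightly than valence electrons, so Al tops the IE_4 order.
Tabulated IE_4 (kJ/mol): Cl 5159, Al 11577.
Putting it together, IE_4: Cl < Al.

Al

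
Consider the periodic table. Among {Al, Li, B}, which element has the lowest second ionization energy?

Consider each +1 ion: Al⁺ still has 2 valence electrons; Li⁺ is the bare [He] core; B⁺ still has 2 valence electrons.
Core electrons are held far more tightly than valence electrons, so Li tops the IE_2 order.
Valence configurations: Al⁺ [Ne]3s², B⁺ [He]2s².
The numbers (kJ/mol): Al 1817, Li 7298, B 2427.
Hence IE_2: Al < B < Li.

Al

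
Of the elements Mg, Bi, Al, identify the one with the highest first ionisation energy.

Mg

IE₁ increases left→right with effective nuclear charge and decreases top→bottom as the valence shell moves farther out.
These span different periods and groups, so the two trends combine.
Bi > Al: the two effects oppose for this pair; the across-period effect wins (703 vs 578 kJ/mol).
Mg > Bi: the two effects oppose for this pair; the down-group effect wins (738 vs 703 kJ/mol).
Note the exception: Mg has a higher first ionization energy than Al, contrary to the simple trend — Al's single 3p electron is easier to remove than one from Mg's filled 3s².
Approximate values (kJ/mol): Mg 738, Al 578, Bi 703.
The highest first ionisation energy among these belongs to Mg.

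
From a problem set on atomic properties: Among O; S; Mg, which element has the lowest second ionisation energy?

Mg

The second ionization energy removes an electron from the +1 ion. For each element: O⁺ still has 5 valence electrons; S⁺ still has 5 valence electrons; Mg⁺ still has 1 valence electron.
All are still removing valence electrons, so compare the +1 ions as you would atoms: IE_2 generally rises across a period (higher Z_eff) and falls down a group (larger shell), subject to the usual subshell exceptions.
Valence configurations: O⁺ [He]2s²2p³, S⁺ [Ne]3s²3p³, Mg⁺ [Ne]3s¹.
The numbers (kJ/mol): O 3388, S 2252, Mg 1451.
Overall IE_2 order: Mg < S < O.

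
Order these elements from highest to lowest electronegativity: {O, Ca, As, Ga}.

Smaller atoms with higher effective nuclear charge are more electronegative.
These span different periods and groups, so the two trends combine.
Ga > Ca: Ga lies to the right of Ca in period 4, so the across-period effect alone puts Ga higher.
As > Ga: As lies to the right of Ga in period 4, so the across-period effect alone puts As higher.
O > As: both effects reinforce here, so O is clearly the higher of the two.
Approximate values (Pauling): O 3.44, Ca 1.00, Ga 1.81, As 2.18.
So from highest to lowest: O > As > Ga > Ca.

O, As, Ga, Ca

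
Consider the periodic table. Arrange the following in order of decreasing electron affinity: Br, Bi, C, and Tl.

C is in period 2, group 14; Br is in period 4, group 17; Tl is in period 6, group 13; Bi is in period 6, group 15.
Electron affinity generally becomes more exothermic across a period toward the halogens and less exothermic down a group.
Neither a single period nor a single group — weigh both effects.
Bi > Tl: Bi lies to the right of Tl in period 6, so the across-period effect alone puts Bi higher.
C > Bi: period and group pull opposite ways; the down-group shift dominates (122 vs 91 kJ/mol).
Br > C: period and group pull opposite ways; the across-period shift dominates (325 vs 122 kJ/mol).
Approximate values (kJ/mol): C 122, Br 325, Tl 19, Bi 91.
So from highest to lowest: Br > C > Bi > Tl.

Br > C > Bi > Tl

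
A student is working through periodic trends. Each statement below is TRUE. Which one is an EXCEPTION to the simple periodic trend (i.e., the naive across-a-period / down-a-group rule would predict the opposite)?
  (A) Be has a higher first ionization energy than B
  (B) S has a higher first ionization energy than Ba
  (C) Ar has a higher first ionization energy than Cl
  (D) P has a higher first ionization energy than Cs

(A)

The general trend: first ionization energy increases across a period and decreases down a group.
(A) Be (period 2, group 2) vs B (period 2, group 13): the stated order contradicts the simple trend.
(B) S (period 3, group 16) vs Ba (period 6, group 2): the stated order agrees with the simple trend.
(C) Ar (period 3, group 18) vs Cl (period 3, group 17): the stated order agrees with the simple trend.
(D) P (period 3, group 15) vs Cs (period 6, group 1): the stated order agrees with the simple trend.
The exception is (A): removing B's lone 2p electron is easier than breaking Be's filled 2s².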